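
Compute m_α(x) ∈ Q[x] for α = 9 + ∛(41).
m_α(x) = x^3 - 27x^2 + 243x - 770

Set β = α - 9 = ∛(41), so β^3 = 41. Then (α - 9)^3 - 41 = 0, i.e. α is a root of g(x) = (x - 9)^3 - 41 = x^3 - 27x^2 + 243x - 770. Since g(x) = h(x - 9) where h(x) = x^3 - 41, and h is irreducible over Q (because 41 is not a perfect cube, so h has no rational root, and a monic cubic with no rational root is irreducible), g is also irreducible (irreducibility is preserved under the substitution x → x - 9). Hence m_α(x) = x^3 - 27x^2 + 243x - 770.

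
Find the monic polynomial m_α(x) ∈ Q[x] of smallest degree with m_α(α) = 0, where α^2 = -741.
m_α(x) = x^2 + 741

α satisfies α^2 + 741 = 0, so x^2 + 741 annihilates α. Since d = -741 is squarefree and ≠ 1, it is not a perfect square in Q, so x^2 + 741 has no rational root and is therefore irreducible over Q (a degree-2 polynomial over a field is irreducible iff it has no root). Hence m_α(x) = x^2 + 741.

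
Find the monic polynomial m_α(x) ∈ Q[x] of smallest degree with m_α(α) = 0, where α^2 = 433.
m_α(x) = x^2 - 433

α satisfies α^2 - 433 = 0, so x^2 - 433 annihilates α. Since d = 433 is squarefree and ≠ 1, it is not a perfect square in Q, so x^2 - 433 has no rational root and is therefore irreducible over Q (a degree-2 polynomial over a field is irreducible iff it has no root). Hence m_α(x) = x^2 - 433.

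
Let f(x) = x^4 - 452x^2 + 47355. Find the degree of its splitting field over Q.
[K : Q] = 4

Solving the quadratic in x^2: x^2 = (452 ± √(452^2 - 4·47355))/2 = (452 ± √14884)/2 = (452 ± 122)/2, giving x^2 = 165 or x^2 = 287. So f(x) = (x^2 - 165)(x^2 - 287) and the roots of f are ±√165, ±√287. Hence the splitting field is K = Q(√165, √287). Since 165 and 287 are distinct squarefree integers > 1, their product 47355 is not a perfect square, so √287 ∉ Q(√165). By the tower law [K:Q] = [Q(√165,√287):Q(√165)] · [Q(√165):Q] = 2 · 2 = 4.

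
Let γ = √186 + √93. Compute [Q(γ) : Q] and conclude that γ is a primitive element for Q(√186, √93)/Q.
[Q(γ) : Q] = 4 (equivalently, Q(γ) = Q(√186, √93))

Obviously Q(γ) ⊆ Q(√186, √93), and [Q(√186, √93):Q] = 4 (since 186, 93 are distinct squarefree integers > 1 with 17298 not a perfect square). To show equality we compute the minimal polynomial of γ. From γ = √186 + √93: γ^2 = 186 + 2√(17298) + 93 = 279 + 2√(17298), so γ^2 - 279 = 2√(17298); squaring, (γ^2 - 279)^2 = 4·17298, i.e. γ^4 - 558γ^2 + 77841 - 69192 = 0, i.e. γ^4 - 558γ^2 + 8649 = 0. So γ is a root of x^4 - 558x^2 + 8649. This polynomial is irreducible over Q: it has no rational root (each ±√186 ± √93 is irrational), and any factorization into two quadratics over Q would force √(17298) ∈ Q (pairing opposite roots) or √186, √93 ∈ Q (other pairings), all impossible. Hence [Q(γ):Q] = 4 = [Q(√186, √93):Q], so Q(γ) = Q(√186, √93).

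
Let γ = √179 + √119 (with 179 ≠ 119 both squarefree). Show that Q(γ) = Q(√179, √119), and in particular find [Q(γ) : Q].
[Q(γ) : Q] = 4 (equivalently, Q(γ) = Q(√179, √119))

Obviously Q(γ) ⊆ Q(√179, √119), and [Q(√179, √119):Q] = 4 (since 179, 119 are distinct squarefree integers > 1 with 21301 not a perfect square). To show equality we compute the minimal polynomial of γ. From γ = √179 + √119: γ^2 = 179 + 2√(21301) + 119 = 298 + 2√(21301), so γ^2 - 298 = 2√(21301); squaring, (γ^2 - 298)^2 = 4·21301, i.e. γ^4 - 596γ^2 + 88804 - 85204 = 0, i.e. γ^4 - 596γ^2 + 3600 = 0. So γ is a root of x^4 - 596x^2 + 3600. This polynomial is irreducible over Q: it has no rational root (each ±√179 ± √119 is irrational), and any factorization into two quadratics over Q would force √(21301) ∈ Q (pairing opposite roots) or √179, √119 ∈ Q (other pairings), all impossible. Hence [Q(γ):Q] = 4 = [Q(√179, √119):Q], so Q(γ) = Q(√179, √119).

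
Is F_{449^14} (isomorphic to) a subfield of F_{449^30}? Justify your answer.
No: F_{449^14} is not a subfield of F_{449^30}

F_{p^m} embeds in F_{p^n} iff m | n. Here 14 ∤ 30 (since 30 = 2·14 + 2 with remainder 2 ≠ 0), so F_{449^14} is not a subfield of F_{449^30}. Equivalently: if it were, the tower law would give 14 = [F_{449^14}:F_449] dividing [F_{449^30}:F_449] = 30, contradiction.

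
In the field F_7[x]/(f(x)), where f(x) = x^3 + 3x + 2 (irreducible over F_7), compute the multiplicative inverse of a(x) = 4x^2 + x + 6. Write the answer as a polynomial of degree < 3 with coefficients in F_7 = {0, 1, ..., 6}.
a(x)^(-1) ≡ x^2 + x + 3 (mod f(x))

Since f is irreducible over F_7, F_7[x]/(f) is a field and a(x) ≠ 0 has an inverse. Apply the extended Euclidean algorithm to f(x) and a(x) in F_7[x]: f(x) = (2x + 3)·a(x) + (2x + 5);  a(x) = (2x + 6)·(2x + 5) + (4). The last nonzero remainder is the constant 4 = gcd(f, a) in F_7. Back-substituting through the division chain expresses 4 = s(x)·a(x) + t(x)·f(x) with s(x) ≡ 4x^2 + 4x + 5 (mod f), so (4x^2 + 4x + 5)·a(x) ≡ 4 (mod f). Multiplying by 4^(-1) ≡ 2 in F_7 gives a(x)^(-1) ≡ 2·(4x^2 + 4x + 5) ≡ x^2 + x + 3 (mod f). Check: (4x^2 + x + 6)·(x^2 + x + 3) = 4x^4 + 5x^3 + 5x^2 + 2x + 4 ≡ 1 (mod x^3 + 3x + 2).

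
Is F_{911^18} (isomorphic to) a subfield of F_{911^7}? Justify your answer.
No: F_{911^18} is not a subfield of F_{911^7}

F_{p^m} embeds in F_{p^n} iff m | n. Here 18 ∤ 7 (since 7 = 0·18 + 7 with remainder 7 ≠ 0), so F_{911^18} is not a subfield of F_{911^7}. Equivalently: if it were, the tower law would give 18 = [F_{911^18}:F_911] dividing [F_{911^7}:F_911] = 7, contradiction.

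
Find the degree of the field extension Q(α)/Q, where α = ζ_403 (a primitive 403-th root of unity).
[Q(α):Q] = 360

The minimal polynomial of ζ_403 over Q is the 403-th cyclotomic polynomial Φ_403(x), which is irreducible over Q and has degree φ(403) = 360. Hence [Q(α):Q] = φ(403) = 360.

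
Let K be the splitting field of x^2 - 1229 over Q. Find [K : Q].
[K : Q] = 2

f(x) = x^2 - 1229 factors as (x - √1229)(x + √1229). The splitting field is K = Q(√1229). Since 1229 is squarefree and > 1, it is not a perfect square, so x^2 - 1229 is irreducible over Q and [Q(√1229) : Q] = 2. Hence [K : Q] = 2.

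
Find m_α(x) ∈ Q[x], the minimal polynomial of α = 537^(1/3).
m_α(x) = x^3 - 537

α satisfies α^3 = 537, so x^3 - 537 annihilates α. By the rational root test, a rational root p/q (in lowest terms) of x^3 - 537 would satisfy p^3 = 537 q^3, forcing q = 1 and p^3 = 537; but 537 is not a perfect cube, contradiction. A monic cubic over Q with no rational root is irreducible (any nontrivial factorization would include a linear factor). Hence x^3 - 537 is the minimal polynomial of α, and in particular [Q(α):Q] = 3.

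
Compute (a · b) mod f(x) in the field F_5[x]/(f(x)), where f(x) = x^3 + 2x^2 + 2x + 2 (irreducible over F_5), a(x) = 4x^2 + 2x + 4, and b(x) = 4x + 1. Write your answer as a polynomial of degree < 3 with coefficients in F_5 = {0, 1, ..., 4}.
a · b ≡ x + 2 (mod f(x))

Multiply in F_5[x]: a(x)·b(x) = (4x^2 + 2x + 4)·(4x + 1) = x^3 + 2x^2 + 3x + 4. This has degree ≥ 3, so divide by f(x) over F_5: x^3 + 2x^2 + 3x + 4 = (1)·(x^3 + 2x^2 + 2x + 2) + (x + 2). Hence a·b ≡ x + 2 (mod f). (F_5[x]/(f) is a field with 5^3 = 125 elements since f is irreducible of degree 3.)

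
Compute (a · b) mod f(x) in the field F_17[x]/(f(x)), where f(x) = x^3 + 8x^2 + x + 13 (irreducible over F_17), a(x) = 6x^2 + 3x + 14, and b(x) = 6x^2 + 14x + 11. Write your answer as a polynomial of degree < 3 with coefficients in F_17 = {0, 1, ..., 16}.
a · b ≡ 12x^2 + 15x + 5 (mod f(x))

Multiply in F_17[x]: a(x)·b(x) = (6x^2 + 3x + 14)·(6x^2 + 14x + 11) = 2x^4 + 5x^2 + 8x + 1. This has degree ≥ 3, so divide by f(x) over F_17: 2x^4 + 5x^2 + 8x + 1 = (2x + 1)·(x^3 + 8x^2 + x + 13) + (12x^2 + 15x + 5). Hence a·b ≡ 12x^2 + 15x + 5 (mod f). (F_17[x]/(f) is a field with 17^3 = 4913 elements since f is irreducible of degree 3.)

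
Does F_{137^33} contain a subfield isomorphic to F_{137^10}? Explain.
No: F_{137^10} is not a subfield of F_{137^33}

F_{p^m} embeds in F_{p^n} iff m | n. Here 10 ∤ 33 (since 33 = 3·10 + 3 with remainder 3 ≠ 0), so F_{137^10} is not a subfield of F_{137^33}. Equivalently: if it were, the tower law would give 10 = [F_{137^10}:F_137] dividing [F_{137^33}:F_137] = 33, contradiction.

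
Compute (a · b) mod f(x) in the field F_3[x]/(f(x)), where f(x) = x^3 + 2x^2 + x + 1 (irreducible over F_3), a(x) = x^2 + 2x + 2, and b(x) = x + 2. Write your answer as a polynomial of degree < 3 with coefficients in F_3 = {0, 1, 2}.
a · b ≡ 2x^2 + 2x (mod f(x))

Multiply in F_3[x]: a(x)·b(x) = (x^2 + 2x + 2)·(x + 2) = x^3 + x^2 + 1. This has degree ≥ 3, so divide by f(x) over F_3: x^3 + x^2 + 1 = (1)·(x^3 + 2x^2 + x + 1) + (2x^2 + 2x). Hence a·b ≡ 2x^2 + 2x (mod f). (F_3[x]/(f) is a field with 3^3 = 27 elements since f is irreducible of degree 3.)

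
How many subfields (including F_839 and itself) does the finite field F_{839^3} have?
F_{839^3} has 2 subfields

The subfields of F_{p^n} are exactly the fields F_{p^d} for d | n (each is the fixed field of the unique index-d subgroup of Gal(F_{p^n}/F_p) ≅ Z/nZ). The divisors of n = 3 are {1, 3}, giving 2 subfields: F_{839^1}, F_{839^3}.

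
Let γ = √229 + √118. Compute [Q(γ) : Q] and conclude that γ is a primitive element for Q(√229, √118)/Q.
[Q(γ) : Q] = 4 (equivalently, Q(γ) = Q(√229, √118))

Obviously Q(γ) ⊆ Q(√229, √118), and [Q(√229, √118):Q] = 4 (since 229, 118 are distinct squarefree integers > 1 with 27022 not a perfect square). To show equality we compute the minimal polynomial of γ. From γ = √229 + √118: γ^2 = 229 + 2√(27022) + 118 = 347 + 2√(27022), so γ^2 - 347 = 2√(27022); squaring, (γ^2 - 347)^2 = 4·27022, i.e. γ^4 - 694γ^2 + 120409 - 108088 = 0, i.e. γ^4 - 694γ^2 + 12321 = 0. So γ is a root of x^4 - 694x^2 + 12321. This polynomial is irreducible over Q: it has no rational root (each ±√229 ± √118 is irrational), and any factorization into two quadratics over Q would force √(27022) ∈ Q (pairing opposite roots) or √229, √118 ∈ Q (other pairings), all impossible. Hence [Q(γ):Q] = 4 = [Q(√229, √118):Q], so Q(γ) = Q(√229, √118).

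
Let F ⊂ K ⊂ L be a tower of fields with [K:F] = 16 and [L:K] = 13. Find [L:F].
[L:F] = 208

The tower law says that for any tower of field extensions F ⊂ K ⊂ L with finite degrees, [L:F] = [L:K] · [K:F]. Here this gives [L:F] = 13 · 16 = 208.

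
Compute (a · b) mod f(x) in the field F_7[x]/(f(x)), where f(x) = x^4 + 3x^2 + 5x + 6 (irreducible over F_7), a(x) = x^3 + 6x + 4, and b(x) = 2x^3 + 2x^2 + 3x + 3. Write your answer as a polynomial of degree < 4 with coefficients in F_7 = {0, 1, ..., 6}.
a · b ≡ 5x^2 + x (mod f(x))

Multiply in F_7[x]: a(x)·b(x) = (x^3 + 6x + 4)·(2x^3 + 2x^2 + 3x + 3) = 2x^6 + 2x^5 + x^4 + 2x^3 + 5x^2 + 2x + 5. This has degree ≥ 4, so divide by f(x) over F_7: 2x^6 + 2x^5 + x^4 + 2x^3 + 5x^2 + 2x + 5 = (2x^2 + 2x + 2)·(x^4 + 3x^2 + 5x + 6) + (5x^2 + x). Hence a·b ≡ 5x^2 + x (mod f). (F_7[x]/(f) is a field with 7^4 = 2401 elements since f is irreducible of degree 4.)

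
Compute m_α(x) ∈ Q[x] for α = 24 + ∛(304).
m_α(x) = x^3 - 72x^2 + 1728x - 14128

Set β = α - 24 = ∛(304), so β^3 = 304. Then (α - 24)^3 - 304 = 0, i.e. α is a root of g(x) = (x - 24)^3 - 304 = x^3 - 72x^2 + 1728x - 14128. Since g(x) = h(x - 24) where h(x) = x^3 - 304, and h is irreducible over Q (because 304 is not a perfect cube, so h has no rational root, and a monic cubic with no rational root is irreducible), g is also irreducible (irreducibility is preserved under the substitution x → x - 24). Hence m_α(x) = x^3 - 72x^2 + 1728x - 14128.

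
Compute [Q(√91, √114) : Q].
[Q(√91, √114) : Q] = 4

[Q(√91):Q] = 2 (min poly x^2 - 91, irreducible since 91 is squarefree > 1). For the top step, suppose √114 ∈ Q(√91), say √114 = c + d√91 with c, d ∈ Q. Squaring: 114 = c^2 + 91d^2 + 2cd√91. Since √91 ∉ Q this forces 2cd = 0. If d = 0 then √114 = c ∈ Q, contradicting 114 squarefree > 1. If c = 0 then 114 = 91d^2, so 91·114 = (91d)^2 is a perfect square in Q — but 91·114 = 10374 is not a perfect square (since 91 and 114 are distinct squarefree integers). Contradiction. Hence √114 ∉ Q(√91), so x^2 - 114 stays irreducible over Q(√91) and [Q(√91, √114) : Q(√91)] = 2. By the tower law, [Q(√91, √114) : Q] = 2 · 2 = 4.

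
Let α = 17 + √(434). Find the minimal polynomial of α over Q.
m_α(x) = x^2 - 34x - 145

From α - 17 = √(434), squaring gives (α - 17)^2 = 434, i.e. α^2 - 34α + 289 = 434, so α^2 - 34α - 145 = 0. The discriminant of x^2 - 34x - 145 is (-34)^2 - 4·(-145) = 1156 + 580 = 1736, and 4·(434) is not a perfect square in Q since 434 is squarefree and ≠ 1. Hence x^2 - 34x - 145 is irreducible over Q and is the minimal polynomial of α.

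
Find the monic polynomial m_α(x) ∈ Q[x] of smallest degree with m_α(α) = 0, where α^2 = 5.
m_α(x) = x^2 - 5

α satisfies α^2 - 5 = 0, so x^2 - 5 annihilates α. Since d = 5 is squarefree and ≠ 1, it is not a perfect square in Q, so x^2 - 5 has no rational root and is therefore irreducible over Q (a degree-2 polynomial over a field is irreducible iff it has no root). Hence m_α(x) = x^2 - 5.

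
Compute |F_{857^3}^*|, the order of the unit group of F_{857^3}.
|F_{857^3}^*| = 629422792

F_{857^3} has 857^3 = 629422793 elements; its multiplicative group consists of all nonzero elements, so |F_{857^3}^*| = 629422793 - 1 = 629422792. (It is cyclic since any finite subgroup of the multiplicative group of a field is cyclic.)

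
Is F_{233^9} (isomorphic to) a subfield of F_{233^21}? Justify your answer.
No: F_{233^9} is not a subfield of F_{233^21}

F_{p^m} embeds in F_{p^n} iff m | n. Here 9 ∤ 21 (since 21 = 2·9 + 3 with remainder 3 ≠ 0), so F_{233^9} is not a subfield of F_{233^21}. Equivalently: if it were, the tower law would give 9 = [F_{233^9}:F_233] dividing [F_{233^21}:F_233] = 21, contradiction.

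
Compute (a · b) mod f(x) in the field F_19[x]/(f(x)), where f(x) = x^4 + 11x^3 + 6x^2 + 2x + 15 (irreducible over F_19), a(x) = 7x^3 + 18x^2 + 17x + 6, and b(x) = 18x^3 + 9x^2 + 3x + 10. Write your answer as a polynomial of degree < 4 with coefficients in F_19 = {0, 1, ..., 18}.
a · b ≡ 15x^2 + 18x + 8 (mod f(x))

Multiply in F_19[x]: a(x)·b(x) = (7x^3 + 18x^2 + 17x + 6)·(18x^3 + 9x^2 + 3x + 10) = 12x^6 + 7x^5 + 14x^4 + 5x^3 + 17x + 3. This has degree ≥ 4, so divide by f(x) over F_19: 12x^6 + 7x^5 + 14x^4 + 5x^3 + 17x + 3 = (12x^2 + 8x + 6)·(x^4 + 11x^3 + 6x^2 + 2x + 15) + (15x^2 + 18x + 8). Hence a·b ≡ 15x^2 + 18x + 8 (mod f). (F_19[x]/(f) is a field with 19^4 = 130321 elements since f is irreducible of degree 4.)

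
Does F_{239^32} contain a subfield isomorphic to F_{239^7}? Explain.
No: F_{239^7} is not a subfield of F_{239^32}

F_{p^m} embeds in F_{p^n} iff m | n. Here 7 ∤ 32 (since 32 = 4·7 + 4 with remainder 4 ≠ 0), so F_{239^7} is not a subfield of F_{239^32}. Equivalently: if it were, the tower law would give 7 = [F_{239^7}:F_239] dividing [F_{239^32}:F_239] = 32, contradiction.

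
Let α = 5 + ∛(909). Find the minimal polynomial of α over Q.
m_α(x) = x^3 - 15x^2 + 75x - 1034

Set β = α - 5 = ∛(909), so β^3 = 909. Then (α - 5)^3 - 909 = 0, i.e. α is a root of g(x) = (x - 5)^3 - 909 = x^3 - 15x^2 + 75x - 1034. Since g(x) = h(x - 5) where h(x) = x^3 - 909, and h is irreducible over Q (because 909 is not a perfect cube, so h has no rational root, and a monic cubic with no rational root is irreducible), g is also irreducible (irreducibility is preserved under the substitution x → x - 5). Hence m_α(x) = x^3 - 15x^2 + 75x - 1034.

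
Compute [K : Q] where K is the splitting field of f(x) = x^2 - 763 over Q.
[K : Q] = 2

f(x) = x^2 - 763 factors as (x - √763)(x + √763). The splitting field is K = Q(√763). Since 763 is squarefree and > 1, it is not a perfect square, so x^2 - 763 is irreducible over Q and [Q(√763) : Q] = 2. Hence [K : Q] = 2.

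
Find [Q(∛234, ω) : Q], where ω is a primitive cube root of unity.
[Q(∛234, ω) : Q] = 6

[Q(∛234):Q] = 3 (min poly x^3 - 234, irreducible since 234 is not a perfect cube). [Q(ω):Q] = 2 (min poly x^2 + x + 1). Since Q(∛234) ⊂ R and ω ∉ R, we have ω ∉ Q(∛234), so x^2 + x + 1 remains irreducible over Q(∛234) and [Q(∛234, ω) : Q(∛234)] = 2. By the tower law, [Q(∛234, ω) : Q] = 3 · 2 = 6. (In fact Q(∛234, ω) is the splitting field of x^3 - 234 over Q.)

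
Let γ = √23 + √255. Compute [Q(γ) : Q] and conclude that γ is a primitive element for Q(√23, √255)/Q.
[Q(γ) : Q] = 4 (equivalently, Q(γ) = Q(√23, √255))

Obviously Q(γ) ⊆ Q(√23, √255), and [Q(√23, √255):Q] = 4 (since 23, 255 are distinct squarefree integers > 1 with 5865 not a perfect square). To show equality we compute the minimal polynomial of γ. From γ = √23 + √255: γ^2 = 23 + 2√(5865) + 255 = 278 + 2√(5865), so γ^2 - 278 = 2√(5865); squaring, (γ^2 - 278)^2 = 4·5865, i.e. γ^4 - 556γ^2 + 77284 - 23460 = 0, i.e. γ^4 - 556γ^2 + 53824 = 0. So γ is a root of x^4 - 556x^2 + 53824. This polynomial is irreducible over Q: it has no rational root (each ±√23 ± √255 is irrational), and any factorization into two quadratics over Q would force √(5865) ∈ Q (pairing opposite roots) or √23, √255 ∈ Q (other pairings), all impossible. Hence [Q(γ):Q] = 4 = [Q(√23, √255):Q], so Q(γ) = Q(√23, √255).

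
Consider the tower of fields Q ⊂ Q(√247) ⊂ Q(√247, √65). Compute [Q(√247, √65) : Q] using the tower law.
[Q(√247, √65) : Q] = 4

[Q(√247):Q] = 2 (min poly x^2 - 247, irreducible since 247 is squarefree > 1). For the top step, suppose √65 ∈ Q(√247), say √65 = c + d√247 with c, d ∈ Q. Squaring: 65 = c^2 + 247d^2 + 2cd√247. Since √247 ∉ Q this forces 2cd = 0. If d = 0 then √65 = c ∈ Q, contradicting 65 squarefree > 1. If c = 0 then 65 = 247d^2, so 247·65 = (247d)^2 is a perfect square in Q — but 247·65 = 16055 is not a perfect square (since 247 and 65 are distinct squarefree integers). Contradiction. Hence √65 ∉ Q(√247), so x^2 - 65 stays irreducible over Q(√247) and [Q(√247, √65) : Q(√247)] = 2. By the tower law, [Q(√247, √65) : Q] = 2 · 2 = 4.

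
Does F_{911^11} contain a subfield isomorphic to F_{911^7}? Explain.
No: F_{911^7} is not a subfield of F_{911^11}

F_{p^m} embeds in F_{p^n} iff m | n. Here 7 ∤ 11 (since 11 = 1·7 + 4 with remainder 4 ≠ 0), so F_{911^7} is not a subfield of F_{911^11}. Equivalently: if it were, the tower law would give 7 = [F_{911^7}:F_911] dividing [F_{911^11}:F_911] = 11, contradiction.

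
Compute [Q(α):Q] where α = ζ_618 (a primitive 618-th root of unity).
[Q(α):Q] = 204

The minimal polynomial of ζ_618 over Q is the 618-th cyclotomic polynomial Φ_618(x), which is irreducible over Q and has degree φ(618) = 204. Hence [Q(α):Q] = φ(618) = 204.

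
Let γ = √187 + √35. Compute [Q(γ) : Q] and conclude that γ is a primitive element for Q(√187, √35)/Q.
[Q(γ) : Q] = 4 (equivalently, Q(γ) = Q(√187, √35))

Obviously Q(γ) ⊆ Q(√187, √35), and [Q(√187, √35):Q] = 4 (since 187, 35 are distinct squarefree integers > 1 with 6545 not a perfect square). To show equality we compute the minimal polynomial of γ. From γ = √187 + √35: γ^2 = 187 + 2√(6545) + 35 = 222 + 2√(6545), so γ^2 - 222 = 2√(6545); squaring, (γ^2 - 222)^2 = 4·6545, i.e. γ^4 - 444γ^2 + 49284 - 26180 = 0, i.e. γ^4 - 444γ^2 + 23104 = 0. So γ is a root of x^4 - 444x^2 + 23104. This polynomial is irreducible over Q: it has no rational root (each ±√187 ± √35 is irrational), and any factorization into two quadratics over Q would force √(6545) ∈ Q (pairing opposite roots) or √187, √35 ∈ Q (other pairings), all impossible. Hence [Q(γ):Q] = 4 = [Q(√187, √35):Q], so Q(γ) = Q(√187, √35).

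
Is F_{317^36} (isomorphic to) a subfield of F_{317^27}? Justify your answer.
No: F_{317^36} is not a subfield of F_{317^27}

F_{p^m} embeds in F_{p^n} iff m | n. Here 36 ∤ 27 (since 27 = 0·36 + 27 with remainder 27 ≠ 0), so F_{317^36} is not a subfield of F_{317^27}. Equivalently: if it were, the tower law would give 36 = [F_{317^36}:F_317] dividing [F_{317^27}:F_317] = 27, contradiction.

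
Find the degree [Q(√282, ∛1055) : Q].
[Q(√282, ∛1055) : Q] = 6

Let L = Q(√282, ∛1055). Since Q(√282) ⊂ L and [Q(√282):Q] = 2, the tower law gives 2 | [L:Q]. Likewise Q(∛1055) ⊂ L with [Q(∛1055):Q] = 3 (because 1055 is not a perfect cube), so 3 | [L:Q]. As gcd(2,3) = 1, [L:Q] is divisible by 6. Conversely L is generated over Q by √282 and ∛1055, so [L:Q] ≤ 2·3 = 6. Therefore [Q(√282, ∛1055) : Q] = 6.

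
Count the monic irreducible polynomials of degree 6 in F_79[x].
There are 40514492720 monic irreducible polynomials of degree 6 over F_79

Each element of F_{79^6} that lies in no proper subfield is a root of exactly one monic irreducible of degree 6 over F_79, and each such polynomial has 6 distinct roots in F_{79^6}. By Möbius inversion the count is N_79(6) = (1/6) Σ_{d|6} μ(6/d) · 79^d = (1/6)(μ(6)·79^1 + μ(3)·79^2 + μ(2)·79^3 + μ(1)·79^6) = 243086956320/6 = 40514492720.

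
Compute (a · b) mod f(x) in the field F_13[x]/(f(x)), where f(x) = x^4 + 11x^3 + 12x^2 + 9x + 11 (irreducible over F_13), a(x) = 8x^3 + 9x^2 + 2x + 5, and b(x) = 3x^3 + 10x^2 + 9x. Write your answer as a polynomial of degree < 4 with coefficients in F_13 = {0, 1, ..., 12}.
a · b ≡ 6x^3 + 3x^2 + 10x + 3 (mod f(x))

Multiply in F_13[x]: a(x)·b(x) = (8x^3 + 9x^2 + 2x + 5)·(3x^3 + 10x^2 + 9x) = 11x^6 + 3x^5 + 12x^4 + 12x^3 + 3x^2 + 6x. This has degree ≥ 4, so divide by f(x) over F_13: 11x^6 + 3x^5 + 12x^4 + 12x^3 + 3x^2 + 6x = (11x^2 + 12x + 8)·(x^4 + 11x^3 + 12x^2 + 9x + 11) + (6x^3 + 3x^2 + 10x + 3). Hence a·b ≡ 6x^3 + 3x^2 + 10x + 3 (mod f). (F_13[x]/(f) is a field with 13^4 = 28561 elements since f is irreducible of degree 4.)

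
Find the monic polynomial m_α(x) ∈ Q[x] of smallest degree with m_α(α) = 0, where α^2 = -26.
m_α(x) = x^2 + 26

α satisfies α^2 + 26 = 0, so x^2 + 26 annihilates α. Since d = -26 is squarefree and ≠ 1, it is not a perfect square in Q, so x^2 + 26 has no rational root and is therefore irreducible over Q (a degree-2 polynomial over a field is irreducible iff it has no root). Hence m_α(x) = x^2 + 26.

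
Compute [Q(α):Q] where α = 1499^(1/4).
[Q(α):Q] = 4

α is a root of x^4 - 1499. By Eisenstein's criterion at the prime p = 1499 (which divides the constant term 1499 but p^2 = 2247001 does not, since 1499 is squarefree), x^4 - 1499 is irreducible over Q. Hence [Q(α):Q] = 4.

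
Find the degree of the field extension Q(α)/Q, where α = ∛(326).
[Q(α):Q] = 3

The minimal polynomial of α is x^3 - 326, irreducible over Q since 326 is not a perfect cube (so x^3 - 326 has no rational root). Hence [Q(α):Q] = deg(m_α) = 3.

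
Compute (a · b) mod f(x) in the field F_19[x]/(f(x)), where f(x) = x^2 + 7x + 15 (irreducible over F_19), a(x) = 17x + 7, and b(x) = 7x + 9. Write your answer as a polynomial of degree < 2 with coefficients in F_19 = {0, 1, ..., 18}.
a · b ≡ 15x + 7 (mod f(x))

Multiply in F_19[x]: a(x)·b(x) = (17x + 7)·(7x + 9) = 5x^2 + 12x + 6. This has degree ≥ 2, so divide by f(x) over F_19: 5x^2 + 12x + 6 = (5)·(x^2 + 7x + 15) + (15x + 7). Hence a·b ≡ 15x + 7 (mod f). (F_19[x]/(f) is a field with 19^2 = 361 elements since f is irreducible of degree 2.)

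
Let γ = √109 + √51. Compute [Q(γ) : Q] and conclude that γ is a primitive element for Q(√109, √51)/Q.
[Q(γ) : Q] = 4 (equivalently, Q(γ) = Q(√109, √51))

Obviously Q(γ) ⊆ Q(√109, √51), and [Q(√109, √51):Q] = 4 (since 109, 51 are distinct squarefree integers > 1 with 5559 not a perfect square). To show equality we compute the minimal polynomial of γ. From γ = √109 + √51: γ^2 = 109 + 2√(5559) + 51 = 160 + 2√(5559), so γ^2 - 160 = 2√(5559); squaring, (γ^2 - 160)^2 = 4·5559, i.e. γ^4 - 320γ^2 + 25600 - 22236 = 0, i.e. γ^4 - 320γ^2 + 3364 = 0. So γ is a root of x^4 - 320x^2 + 3364. This polynomial is irreducible over Q: it has no rational root (each ±√109 ± √51 is irrational), and any factorization into two quadratics over Q would force √(5559) ∈ Q (pairing opposite roots) or √109, √51 ∈ Q (other pairings), all impossible. Hence [Q(γ):Q] = 4 = [Q(√109, √51):Q], so Q(γ) = Q(√109, √51).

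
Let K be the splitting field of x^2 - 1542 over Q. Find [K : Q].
[K : Q] = 2

f(x) = x^2 - 1542 factors as (x - √1542)(x + √1542). The splitting field is K = Q(√1542). Since 1542 is squarefree and > 1, it is not a perfect square, so x^2 - 1542 is irreducible over Q and [Q(√1542) : Q] = 2. Hence [K : Q] = 2.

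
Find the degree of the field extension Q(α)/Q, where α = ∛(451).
[Q(α):Q] = 3

The minimal polynomial of α is x^3 - 451, irreducible over Q since 451 is not a perfect cube (so x^3 - 451 has no rational root). Hence [Q(α):Q] = deg(m_α) = 3.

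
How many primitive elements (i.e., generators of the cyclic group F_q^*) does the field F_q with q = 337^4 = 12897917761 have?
There are φ(12897917760) = 2645360640 primitive elements

F_q^* is cyclic of order q - 1 = 12897917760. A cyclic group of order m has exactly φ(m) generators. Here m = 12897917760 = 2^6 · 3 · 5 · 7 · 13^2 · 41 · 277, so the number of primitive elements is φ(12897917760) = 2645360640.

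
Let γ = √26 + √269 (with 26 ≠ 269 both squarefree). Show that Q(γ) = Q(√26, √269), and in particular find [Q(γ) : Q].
[Q(γ) : Q] = 4 (equivalently, Q(γ) = Q(√26, √269))

Obviously Q(γ) ⊆ Q(√26, √269), and [Q(√26, √269):Q] = 4 (since 26, 269 are distinct squarefree integers > 1 with 6994 not a perfect square). To show equality we compute the minimal polynomial of γ. From γ = √26 + √269: γ^2 = 26 + 2√(6994) + 269 = 295 + 2√(6994), so γ^2 - 295 = 2√(6994); squaring, (γ^2 - 295)^2 = 4·6994, i.e. γ^4 - 590γ^2 + 87025 - 27976 = 0, i.e. γ^4 - 590γ^2 + 59049 = 0. So γ is a root of x^4 - 590x^2 + 59049. This polynomial is irreducible over Q: it has no rational root (each ±√26 ± √269 is irrational), and any factorization into two quadratics over Q would force √(6994) ∈ Q (pairing opposite roots) or √26, √269 ∈ Q (other pairings), all impossible. Hence [Q(γ):Q] = 4 = [Q(√26, √269):Q], so Q(γ) = Q(√26, √269).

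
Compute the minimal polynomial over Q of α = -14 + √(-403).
m_α(x) = x^2 + 28x + 599

From α + 14 = √(-403), squaring gives (α + 14)^2 = -403, i.e. α^2 + 28α + 196 = -403, so α^2 + 28α + 599 = 0. The discriminant of x^2 + 28x + 599 is (28)^2 - 4·(599) = 784 - 2396 = -1612, and 4·(-403) is not a perfect square in Q since -403 is squarefree and ≠ 1. Hence x^2 + 28x + 599 is irreducible over Q and is the minimal polynomial of α.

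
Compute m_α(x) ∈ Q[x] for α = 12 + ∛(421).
m_α(x) = x^3 - 36x^2 + 432x - 2149

Set β = α - 12 = ∛(421), so β^3 = 421. Then (α - 12)^3 - 421 = 0, i.e. α is a root of g(x) = (x - 12)^3 - 421 = x^3 - 36x^2 + 432x - 2149. Since g(x) = h(x - 12) where h(x) = x^3 - 421, and h is irreducible over Q (because 421 is not a perfect cube, so h has no rational root, and a monic cubic with no rational root is irreducible), g is also irreducible (irreducibility is preserved under the substitution x → x - 12). Hence m_α(x) = x^3 - 36x^2 + 432x - 2149.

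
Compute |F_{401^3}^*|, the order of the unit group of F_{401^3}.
|F_{401^3}^*| = 64481200

F_{401^3} has 401^3 = 64481201 elements; its multiplicative group consists of all nonzero elements, so |F_{401^3}^*| = 64481201 - 1 = 64481200. (It is cyclic since any finite subgroup of the multiplicative group of a field is cyclic.)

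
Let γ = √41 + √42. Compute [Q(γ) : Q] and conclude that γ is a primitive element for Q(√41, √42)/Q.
[Q(γ) : Q] = 4 (equivalently, Q(γ) = Q(√41, √42))

Obviously Q(γ) ⊆ Q(√41, √42), and [Q(√41, √42):Q] = 4 (since 41, 42 are distinct squarefree integers > 1 with 1722 not a perfect square). To show equality we compute the minimal polynomial of γ. From γ = √41 + √42: γ^2 = 41 + 2√(1722) + 42 = 83 + 2√(1722), so γ^2 - 83 = 2√(1722); squaring, (γ^2 - 83)^2 = 4·1722, i.e. γ^4 - 166γ^2 + 6889 - 6888 = 0, i.e. γ^4 - 166γ^2 + 1 = 0. So γ is a root of x^4 - 166x^2 + 1. This polynomial is irreducible over Q: it has no rational root (each ±√41 ± √42 is irrational), and any factorization into two quadratics over Q would force √(1722) ∈ Q (pairing opposite roots) or √41, √42 ∈ Q (other pairings), all impossible. Hence [Q(γ):Q] = 4 = [Q(√41, √42):Q], so Q(γ) = Q(√41, √42).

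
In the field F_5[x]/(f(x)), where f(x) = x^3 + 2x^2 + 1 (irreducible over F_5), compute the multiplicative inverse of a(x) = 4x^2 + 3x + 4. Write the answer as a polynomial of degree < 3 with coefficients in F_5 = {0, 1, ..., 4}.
a(x)^(-1) ≡ 4x^2 + 2x + 1 (mod f(x))

Since f is irreducible over F_5, F_5[x]/(f) is a field and a(x) ≠ 0 has an inverse. Apply the extended Euclidean algorithm to f(x) and a(x) in F_5[x]: f(x) = (4x)·a(x) + (4x + 1);  a(x) = (x + 3)·(4x + 1) + (1). The last nonzero remainder is the constant 1 = gcd(f, a) in F_5. Back-substituting through the division chain expresses 1 = s(x)·a(x) + t(x)·f(x) with s(x) ≡ 4x^2 + 2x + 1 (mod f), so a(x)^(-1) ≡ s(x) = 4x^2 + 2x + 1 (mod f). Check: (4x^2 + 3x + 4)·(4x^2 + 2x + 1) = x^4 + x^2 + x + 4 ≡ 1 (mod x^3 + 2x^2 + 1).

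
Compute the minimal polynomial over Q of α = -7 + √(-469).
m_α(x) = x^2 + 14x + 518

From α + 7 = √(-469), squaring gives (α + 7)^2 = -469, i.e. α^2 + 14α + 49 = -469, so α^2 + 14α + 518 = 0. The discriminant of x^2 + 14x + 518 is (14)^2 - 4·(518) = 196 - 2072 = -1876, and 4·(-469) is not a perfect square in Q since -469 is squarefree and ≠ 1. Hence x^2 + 14x + 518 is irreducible over Q and is the minimal polynomial of α.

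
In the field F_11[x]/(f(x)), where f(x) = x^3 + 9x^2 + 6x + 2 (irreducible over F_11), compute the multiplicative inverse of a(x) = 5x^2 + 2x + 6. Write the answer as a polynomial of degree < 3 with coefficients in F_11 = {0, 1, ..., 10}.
a(x)^(-1) ≡ 4x^2 + 10x + 9 (mod f(x))

Since f is irreducible over F_11, F_11[x]/(f) is a field and a(x) ≠ 0 has an inverse. Apply the extended Euclidean algorithm to f(x) and a(x) in F_11[x]: f(x) = (9x + 7)·a(x) + (4x + 4);  a(x) = (4x + 2)·(4x + 4) + (9). The last nonzero remainder is the constant 9 = gcd(f, a) in F_11. Back-substituting through the division chain expresses 9 = s(x)·a(x) + t(x)·f(x) with s(x) ≡ 3x^2 + 2x + 4 (mod f), so (3x^2 + 2x + 4)·a(x) ≡ 9 (mod f). Multiplying by 9^(-1) ≡ 5 in F_11 gives a(x)^(-1) ≡ 5·(3x^2 + 2x + 4) ≡ 4x^2 + 10x + 9 (mod f). Check: (5x^2 + 2x + 6)·(4x^2 + 10x + 9) = 9x^4 + 3x^3 + x^2 + x + 10 ≡ 1 (mod x^3 + 9x^2 + 6x + 2).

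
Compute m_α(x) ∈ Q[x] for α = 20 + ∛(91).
m_α(x) = x^3 - 60x^2 + 1200x - 8091

Set β = α - 20 = ∛(91), so β^3 = 91. Then (α - 20)^3 - 91 = 0, i.e. α is a root of g(x) = (x - 20)^3 - 91 = x^3 - 60x^2 + 1200x - 8091. Since g(x) = h(x - 20) where h(x) = x^3 - 91, and h is irreducible over Q (because 91 is not a perfect cube, so h has no rational root, and a monic cubic with no rational root is irreducible), g is also irreducible (irreducibility is preserved under the substitution x → x - 20). Hence m_α(x) = x^3 - 60x^2 + 1200x - 8091.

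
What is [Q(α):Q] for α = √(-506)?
[Q(α):Q] = 2

[Q(α):Q] equals the degree of the minimal polynomial of α. Here α^2 = -506 and x^2 + 506 is irreducible (d = -506 is squarefree, ≠ 1, hence not a square), so deg(m_α) = 2. Thus [Q(α):Q] = 2.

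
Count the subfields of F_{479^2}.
F_{479^2} has 2 subfields

The subfields of F_{p^n} are exactly the fields F_{p^d} for d | n (each is the fixed field of the unique index-d subgroup of Gal(F_{p^n}/F_p) ≅ Z/nZ). The divisors of n = 2 are {1, 2}, giving 2 subfields: F_{479^1}, F_{479^2}.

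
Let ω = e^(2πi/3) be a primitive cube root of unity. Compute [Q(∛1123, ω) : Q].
[Q(∛1123, ω) : Q] = 6

[Q(∛1123):Q] = 3 (min poly x^3 - 1123, irreducible since 1123 is not a perfect cube). [Q(ω):Q] = 2 (min poly x^2 + x + 1). Since Q(∛1123) ⊂ R and ω ∉ R, we have ω ∉ Q(∛1123), so x^2 + x + 1 remains irreducible over Q(∛1123) and [Q(∛1123, ω) : Q(∛1123)] = 2. By the tower law, [Q(∛1123, ω) : Q] = 3 · 2 = 6. (In fact Q(∛1123, ω) is the splitting field of x^3 - 1123 over Q.)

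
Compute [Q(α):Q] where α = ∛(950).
[Q(α):Q] = 3

The minimal polynomial of α is x^3 - 950, irreducible over Q since 950 is not a perfect cube (so x^3 - 950 has no rational root). Hence [Q(α):Q] = deg(m_α) = 3.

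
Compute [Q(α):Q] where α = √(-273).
[Q(α):Q] = 2

[Q(α):Q] equals the degree of the minimal polynomial of α. Here α^2 = -273 and x^2 + 273 is irreducible (d = -273 is squarefree, ≠ 1, hence not a square), so deg(m_α) = 2. Thus [Q(α):Q] = 2.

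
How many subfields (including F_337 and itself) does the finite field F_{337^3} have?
F_{337^3} has 2 subfields

The subfields of F_{p^n} are exactly the fields F_{p^d} for d | n (each is the fixed field of the unique index-d subgroup of Gal(F_{p^n}/F_p) ≅ Z/nZ). The divisors of n = 3 are {1, 3}, giving 2 subfields: F_{337^1}, F_{337^3}.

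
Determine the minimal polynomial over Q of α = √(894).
m_α(x) = x^2 - 894

α satisfies α^2 - 894 = 0, so x^2 - 894 annihilates α. Since d = 894 is squarefree and ≠ 1, it is not a perfect square in Q, so x^2 - 894 has no rational root and is therefore irreducible over Q (a degree-2 polynomial over a field is irreducible iff it has no root). Hence m_α(x) = x^2 - 894.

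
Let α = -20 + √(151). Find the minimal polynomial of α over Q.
m_α(x) = x^2 + 40x + 249

From α + 20 = √(151), squaring gives (α + 20)^2 = 151, i.e. α^2 + 40α + 400 = 151, so α^2 + 40α + 249 = 0. The discriminant of x^2 + 40x + 249 is (40)^2 - 4·(249) = 1600 - 996 = 604, and 4·(151) is not a perfect square in Q since 151 is squarefree and ≠ 1. Hence x^2 + 40x + 249 is irreducible over Q and is the minimal polynomial of α.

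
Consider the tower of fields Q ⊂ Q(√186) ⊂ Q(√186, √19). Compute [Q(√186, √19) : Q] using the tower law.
[Q(√186, √19) : Q] = 4

[Q(√186):Q] = 2 (min poly x^2 - 186, irreducible since 186 is squarefree > 1). For the top step, suppose √19 ∈ Q(√186), say √19 = c + d√186 with c, d ∈ Q. Squaring: 19 = c^2 + 186d^2 + 2cd√186. Since √186 ∉ Q this forces 2cd = 0. If d = 0 then √19 = c ∈ Q, contradicting 19 squarefree > 1. If c = 0 then 19 = 186d^2, so 186·19 = (186d)^2 is a perfect square in Q — but 186·19 = 3534 is not a perfect square (since 186 and 19 are distinct squarefree integers). Contradiction. Hence √19 ∉ Q(√186), so x^2 - 19 stays irreducible over Q(√186) and [Q(√186, √19) : Q(√186)] = 2. By the tower law, [Q(√186, √19) : Q] = 2 · 2 = 4.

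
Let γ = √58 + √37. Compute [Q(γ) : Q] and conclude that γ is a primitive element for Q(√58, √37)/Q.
[Q(γ) : Q] = 4 (equivalently, Q(γ) = Q(√58, √37))

Obviously Q(γ) ⊆ Q(√58, √37), and [Q(√58, √37):Q] = 4 (since 58, 37 are distinct squarefree integers > 1 with 2146 not a perfect square). To show equality we compute the minimal polynomial of γ. From γ = √58 + √37: γ^2 = 58 + 2√(2146) + 37 = 95 + 2√(2146), so γ^2 - 95 = 2√(2146); squaring, (γ^2 - 95)^2 = 4·2146, i.e. γ^4 - 190γ^2 + 9025 - 8584 = 0, i.e. γ^4 - 190γ^2 + 441 = 0. So γ is a root of x^4 - 190x^2 + 441. This polynomial is irreducible over Q: it has no rational root (each ±√58 ± √37 is irrational), and any factorization into two quadratics over Q would force √(2146) ∈ Q (pairing opposite roots) or √58, √37 ∈ Q (other pairings), all impossible. Hence [Q(γ):Q] = 4 = [Q(√58, √37):Q], so Q(γ) = Q(√58, √37).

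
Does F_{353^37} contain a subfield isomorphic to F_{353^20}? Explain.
No: F_{353^20} is not a subfield of F_{353^37}

F_{p^m} embeds in F_{p^n} iff m | n. Here 20 ∤ 37 (since 37 = 1·20 + 17 with remainder 17 ≠ 0), so F_{353^20} is not a subfield of F_{353^37}. Equivalently: if it were, the tower law would give 20 = [F_{353^20}:F_353] dividing [F_{353^37}:F_353] = 37, contradiction.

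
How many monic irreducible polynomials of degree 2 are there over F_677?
There are 228826 monic irreducible polynomials of degree 2 over F_677

Each element of F_{677^2} that lies in no proper subfield is a root of exactly one monic irreducible of degree 2 over F_677, and each such polynomial has 2 distinct roots in F_{677^2}. By Möbius inversion the count is N_677(2) = (1/2) Σ_{d|2} μ(2/d) · 677^d = (1/2)(μ(2)·677^1 + μ(1)·677^2) = 457652/2 = 228826.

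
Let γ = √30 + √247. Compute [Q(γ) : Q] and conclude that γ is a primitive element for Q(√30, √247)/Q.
[Q(γ) : Q] = 4 (equivalently, Q(γ) = Q(√30, √247))

Obviously Q(γ) ⊆ Q(√30, √247), and [Q(√30, √247):Q] = 4 (since 30, 247 are distinct squarefree integers > 1 with 7410 not a perfect square). To show equality we compute the minimal polynomial of γ. From γ = √30 + √247: γ^2 = 30 + 2√(7410) + 247 = 277 + 2√(7410), so γ^2 - 277 = 2√(7410); squaring, (γ^2 - 277)^2 = 4·7410, i.e. γ^4 - 554γ^2 + 76729 - 29640 = 0, i.e. γ^4 - 554γ^2 + 47089 = 0. So γ is a root of x^4 - 554x^2 + 47089. This polynomial is irreducible over Q: it has no rational root (each ±√30 ± √247 is irrational), and any factorization into two quadratics over Q would force √(7410) ∈ Q (pairing opposite roots) or √30, √247 ∈ Q (other pairings), all impossible. Hence [Q(γ):Q] = 4 = [Q(√30, √247):Q], so Q(γ) = Q(√30, √247).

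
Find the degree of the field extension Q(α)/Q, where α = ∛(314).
[Q(α):Q] = 3

The minimal polynomial of α is x^3 - 314, irreducible over Q since 314 is not a perfect cube (so x^3 - 314 has no rational root). Hence [Q(α):Q] = deg(m_α) = 3.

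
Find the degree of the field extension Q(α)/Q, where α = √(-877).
[Q(α):Q] = 2

[Q(α):Q] equals the degree of the minimal polynomial of α. Here α^2 = -877 and x^2 + 877 is irreducible (d = -877 is squarefree, ≠ 1, hence not a square), so deg(m_α) = 2. Thus [Q(α):Q] = 2.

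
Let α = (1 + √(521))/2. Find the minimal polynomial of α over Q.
m_α(x) = x^2 - x - 130

From 2α - 1 = √(521), squaring gives (2α - 1)^2 = 521, i.e. 4α^2 - 4α + 1 = 521, so α^2 - α + (1 - 521)/4 = 0. Since 521 ≡ 1 (mod 4), (1 - 521)/4 = -130 ∈ Z. The polynomial x^2 - x - 130 has discriminant 1 - 4·(-130) = 521, which is not a perfect square in Q (d = 521 is squarefree and ≠ 1), so x^2 - x - 130 is irreducible over Q. It is the minimal polynomial of α.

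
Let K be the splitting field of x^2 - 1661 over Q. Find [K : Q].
[K : Q] = 2

f(x) = x^2 - 1661 factors as (x - √1661)(x + √1661). The splitting field is K = Q(√1661). Since 1661 is squarefree and > 1, it is not a perfect square, so x^2 - 1661 is irreducible over Q and [Q(√1661) : Q] = 2. Hence [K : Q] = 2.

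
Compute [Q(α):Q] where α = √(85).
[Q(α):Q] = 2

[Q(α):Q] equals the degree of the minimal polynomial of α. Here α^2 = 85 and x^2 - 85 is irreducible (d = 85 is squarefree, ≠ 1, hence not a square), so deg(m_α) = 2. Thus [Q(α):Q] = 2.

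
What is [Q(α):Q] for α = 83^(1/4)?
[Q(α):Q] = 4

α is a root of x^4 - 83. By Eisenstein's criterion at the prime p = 83 (which divides the constant term 83 but p^2 = 6889 does not, since 83 is squarefree), x^4 - 83 is irreducible over Q. Hence [Q(α):Q] = 4.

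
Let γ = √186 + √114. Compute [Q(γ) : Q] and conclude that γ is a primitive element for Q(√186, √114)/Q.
[Q(γ) : Q] = 4 (equivalently, Q(γ) = Q(√186, √114))

Obviously Q(γ) ⊆ Q(√186, √114), and [Q(√186, √114):Q] = 4 (since 186, 114 are distinct squarefree integers > 1 with 21204 not a perfect square). To show equality we compute the minimal polynomial of γ. From γ = √186 + √114: γ^2 = 186 + 2√(21204) + 114 = 300 + 2√(21204), so γ^2 - 300 = 2√(21204); squaring, (γ^2 - 300)^2 = 4·21204, i.e. γ^4 - 600γ^2 + 90000 - 84816 = 0, i.e. γ^4 - 600γ^2 + 5184 = 0. So γ is a root of x^4 - 600x^2 + 5184. This polynomial is irreducible over Q: it has no rational root (each ±√186 ± √114 is irrational), and any factorization into two quadratics over Q would force √(21204) ∈ Q (pairing opposite roots) or √186, √114 ∈ Q (other pairings), all impossible. Hence [Q(γ):Q] = 4 = [Q(√186, √114):Q], so Q(γ) = Q(√186, √114).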